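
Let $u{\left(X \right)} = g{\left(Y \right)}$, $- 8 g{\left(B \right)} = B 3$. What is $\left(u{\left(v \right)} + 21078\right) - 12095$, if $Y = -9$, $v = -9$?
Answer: $\frac{71891}{8} \approx 8986.4$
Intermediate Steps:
$g{\left(B \right)} = - \frac{3 B}{8}$ ($g{\left(B \right)} = - \frac{B 3}{8} = - \frac{3 B}{8}$)
$u{\left(X \right)} = \frac{27}{8}$ ($u{\left(X \right)} = \left(- \frac{3}{8}\right) \left(-9\right) = \frac{27}{8}$)
$\left(u{\left(v \right)} + 21078\right) - 12095 = \left(\frac{27}{8} + 21078\right) - 12095 = \frac{168651}{8} - 12095 = \frac{71891}{8}$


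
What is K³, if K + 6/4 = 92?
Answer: 5929741/8 ≈ 7.4122e+5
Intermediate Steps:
K = 181/2 (K = -3/2 + 92 = 181/2 ≈ 90.500)
K³ = (181/2)³ = 5929741/8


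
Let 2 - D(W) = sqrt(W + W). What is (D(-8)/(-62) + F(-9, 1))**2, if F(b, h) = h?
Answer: 896/961 + 120*I/961 ≈ 0.93236 + 0.12487*I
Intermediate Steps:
D(W) = 2 - sqrt(2)*sqrt(W) (D(W) = 2 - sqrt(W + W) = 2 - sqrt(2*W) = 2 - sqrt(2)*sqrt(W))
(D(-8)/(-62) + F(-9, 1))**2 = ((2 - sqrt(2)*sqrt(-8))/(-62) + 1)**2 = ((2 - sqrt(2)*2*I*sqrt(2))*(-1/62) + 1)**2 = ((2 - 4*I)*(-1/62) + 1)**2 = ((-1/31 + 2*I/31) + 1)**2 = (30/31 + 2*I/31)**2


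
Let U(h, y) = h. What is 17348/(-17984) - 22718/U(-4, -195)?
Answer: 25530695/4496 ≈ 5678.5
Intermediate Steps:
17348/(-17984) - 22718/U(-4, -195) = 17348/(-17984) - 22718/(-4) = 17348*(-1/17984) - 22718*(-¼) = -4337/4496 + 11359/2 = 25530695/4496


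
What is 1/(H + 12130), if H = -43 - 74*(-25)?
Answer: 1/13937 ≈ 7.1751e-5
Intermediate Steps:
H = 1807 (H = -43 + 1850 = 1807)
1/(H + 12130) = 1/(1807 + 12130) = 1/13937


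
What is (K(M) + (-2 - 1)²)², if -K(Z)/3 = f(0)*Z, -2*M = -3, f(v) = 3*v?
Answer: 81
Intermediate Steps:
M = 3/2 (M = -½*(-3) = 3/2 ≈ 1.5000)
K(Z) = 0 (K(Z) = -3*3*0*Z = -0*Z = -3*0 = 0)
(K(M) + (-2 - 1)²)² = (0 + (-2 - 1)²)² = (0 + (-3)²)² = (0 + 9)² = 9² = 81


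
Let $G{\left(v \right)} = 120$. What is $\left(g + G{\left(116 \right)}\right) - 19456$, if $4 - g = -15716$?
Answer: $-3616$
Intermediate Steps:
$g = 15720$ ($g = 4 - -15716 = 4 + 15716 = 15720$)
$\left(g + G{\left(116 \right)}\right) - 19456 = \left(15720 + 120\right) - 19456 = 15840 - 19456 = -3616$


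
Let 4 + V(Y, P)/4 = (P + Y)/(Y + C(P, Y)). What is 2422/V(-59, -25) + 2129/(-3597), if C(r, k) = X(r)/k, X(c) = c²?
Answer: -8967215623/41250396 ≈ -217.39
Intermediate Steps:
C(r, k) = r²/k
V(Y, P) = -16 + 4*(P + Y)/(Y + P²/Y) (V(Y, P) = -16 + 4*((P + Y)/(Y + P²/Y)) = -16 + 4*(P + Y)/(Y + P²/Y))
2422/V(-59, -25) + 2129/(-3597) = 2422/((4*(-4*(-25)² - 1*(-59)*(-1*(-25) + 3*(-59)))/((-25)² + (-59)²))) + 2129/(-3597) = 2422/((4*(-4*625 - 1*(-59)*(25 - 177))/(625 + 3481))) + 2129*(-1/3597) = 2422/((4*(-2500 - 1*(-59)*(-152))/4106)) - 2129/3597 = 2422/((4*(1/4106)*(-2500 - 8968))) - 2129/3597 = 2422/((4*(1/4106)*(-11468))) - 2129/3597 = 2422/(-22936/2053) - 2129/3597 = 2422*(-2053/22936) - 2129/3597 = -2486183/11468 - 2129/3597 = -8967215623/41250396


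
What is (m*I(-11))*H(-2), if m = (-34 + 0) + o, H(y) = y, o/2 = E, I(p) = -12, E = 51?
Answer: 1632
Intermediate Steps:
o = 102 (o = 2*51 = 102)
m = 68 (m = (-34 + 0) + 102 = -34 + 102 = 68)
(m*I(-11))*H(-2) = (68*(-12))*(-2) = -816*(-2) = 1632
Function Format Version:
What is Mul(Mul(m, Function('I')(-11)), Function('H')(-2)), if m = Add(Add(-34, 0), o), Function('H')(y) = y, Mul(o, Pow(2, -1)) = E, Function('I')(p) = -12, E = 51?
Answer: 1632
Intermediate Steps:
o = 102 (o = Mul(2, 51) = 102)
m = 68 (m = Add(Add(-34, 0), 102) = Add(-34, 102) = 68)
Mul(Mul(m, Function('I')(-11)), Function('H')(-2)) = Mul(Mul(68, -12), -2) = Mul(-816, -2) = 1632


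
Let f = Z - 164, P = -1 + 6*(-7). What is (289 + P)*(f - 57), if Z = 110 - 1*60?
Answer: -42066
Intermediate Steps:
Z = 50 (Z = 110 - 60 = 50)
P = -43 (P = -1 - 42 = -43)
f = -114 (f = 50 - 164 = -114)
(289 + P)*(f - 57) = (289 - 43)*(-114 - 57) = 246*(-171) = -42066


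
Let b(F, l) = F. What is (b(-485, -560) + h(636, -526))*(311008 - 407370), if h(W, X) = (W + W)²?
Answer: -155865438638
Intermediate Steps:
h(W, X) = 4*W² (h(W, X) = (2*W)² = 4*W²)
(b(-485, -560) + h(636, -526))*(311008 - 407370) = (-485 + 4*636²)*(311008 - 407370) = (-485 + 4*404496)*(-96362) = (-485 + 1617984)*(-96362) = 1617499*(-96362) = -155865438638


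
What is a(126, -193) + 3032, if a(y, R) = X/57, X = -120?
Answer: 57568/19 ≈ 3029.9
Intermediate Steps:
a(y, R) = -40/19 (a(y, R) = -120/57 = -120*1/57 = -40/19)
a(126, -193) + 3032 = -40/19 + 3032 = 57568/19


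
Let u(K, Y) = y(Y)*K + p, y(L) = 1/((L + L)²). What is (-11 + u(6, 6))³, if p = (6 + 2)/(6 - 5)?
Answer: -357911/13824 ≈ -25.891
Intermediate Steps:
p = 8 (p = 8/1 = 8*1 = 8)
y(L) = 1/(4*L²) (y(L) = 1/((2*L)²) = 1/(4*L²))
u(K, Y) = 8 + K/(4*Y²) (u(K, Y) = (1/(4*Y²))*K + 8 = K/(4*Y²) + 8 = 8 + K/(4*Y²))
(-11 + u(6, 6))³ = (-11 + (8 + (¼)*6/6²))³ = (-11 + (8 + (¼)*6*(1/36)))³ = (-11 + (8 + 1/24))³ = (-11 + 193/24)³ = (-71/24)³ = -357911/13824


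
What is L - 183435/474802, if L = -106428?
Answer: -50532410691/474802 ≈ -1.0643e+5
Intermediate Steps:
L - 183435/474802 = -106428 - 183435/474802 = -50532410691/474802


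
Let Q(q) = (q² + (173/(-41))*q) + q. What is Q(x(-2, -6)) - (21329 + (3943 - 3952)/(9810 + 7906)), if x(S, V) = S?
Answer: -15484864307/726356 ≈ -21319.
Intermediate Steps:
Q(q) = q² - 132*q/41 (Q(q) = (q² + (173*(-1/41))*q) + q = (q² - 173*q/41) + q = q² - 132*q/41)
Q(x(-2, -6)) - (21329 + (3943 - 3952)/(9810 + 7906)) = (1/41)*(-2)*(-132 + 41*(-2)) - (21329 + (3943 - 3952)/(9810 + 7906)) = (1/41)*(-2)*(-132 - 82) - (21329 - 9/17716) = (1/41)*(-2)*(-214) - (21329 - 9*1/17716) = 428/41 - (21329 - 9/17716) = 428/41 - 1*377864555/17716 = 428/41 - 377864555/17716 = -15484864307/726356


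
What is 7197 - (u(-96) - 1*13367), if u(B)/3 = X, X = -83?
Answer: 20813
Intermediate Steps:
u(B) = -249 (u(B) = 3*(-83) = -249)
7197 - (u(-96) - 1*13367) = 7197 - (-249 - 1*13367) = 7197 - (-249 - 13367) = 7197 - 1*(-13616) = 7197 + 13616 = 20813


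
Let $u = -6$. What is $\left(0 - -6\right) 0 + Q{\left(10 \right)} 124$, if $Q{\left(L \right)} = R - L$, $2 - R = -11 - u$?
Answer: $-372$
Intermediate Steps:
$R = 7$ ($R = 2 - \left(-11 - -6\right) = 2 - \left(-11 + 6\right) = 2 - -5 = 2 + 5 = 7$)
$Q{\left(L \right)} = 7 - L$
$\left(0 - -6\right) 0 + Q{\left(10 \right)} 124 = \left(0 - -6\right) 0 + \left(7 - 10\right) 124 = \left(0 + 6\right) 0 + \left(7 - 10\right) 124 = 6 \cdot 0 - 372 = 0 - 372 = -372$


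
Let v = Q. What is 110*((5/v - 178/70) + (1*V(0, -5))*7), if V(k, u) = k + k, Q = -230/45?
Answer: -62359/161 ≈ -387.32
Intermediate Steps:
Q = -46/9 (Q = -230*1/45 = -46/9 ≈ -5.1111)
V(k, u) = 2*k
v = -46/9 ≈ -5.1111
110*((5/v - 178/70) + (1*V(0, -5))*7) = 110*((5/(-46/9) - 178/70) + (1*(2*0))*7) = 110*((5*(-9/46) - 178*1/70) + (1*0)*7) = 110*((-45/46 - 89/35) + 0*7) = 110*(-5669/1610 + 0) = 110*(-5669/1610) = -62359/161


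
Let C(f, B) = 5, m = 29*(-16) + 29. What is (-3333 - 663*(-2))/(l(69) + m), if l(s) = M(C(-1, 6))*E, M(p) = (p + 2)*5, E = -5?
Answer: 2007/610 ≈ 3.2902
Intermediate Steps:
m = -435 (m = -464 + 29 = -435)
M(p) = 10 + 5*p (M(p) = (2 + p)*5 = 10 + 5*p)
l(s) = -175 (l(s) = (10 + 5*5)*(-5) = (10 + 25)*(-5) = 35*(-5) = -175)
(-3333 - 663*(-2))/(l(69) + m) = (-3333 - 663*(-2))/(-175 - 435) = (-3333 + 1326)/(-610) = -2007*(-1/610) = 2007/610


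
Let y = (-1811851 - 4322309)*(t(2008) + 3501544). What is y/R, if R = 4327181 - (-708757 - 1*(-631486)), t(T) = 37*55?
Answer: -5372878539660/1101113 ≈ -4.8795e+6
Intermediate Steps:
t(T) = 2035
y = -21491514158640 (y = (-1811851 - 4322309)*(2035 + 3501544) = -6134160*3503579 = -21491514158640)
R = 4404452 (R = 4327181 - (-708757 + 631486) = 4327181 - 1*(-77271) = 4327181 + 77271 = 4404452)
y/R = -21491514158640/4404452 = -21491514158640*1/4404452 = -5372878539660/1101113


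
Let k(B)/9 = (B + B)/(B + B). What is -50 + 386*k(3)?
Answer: 3424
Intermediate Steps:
k(B) = 9 (k(B) = 9*((B + B)/(B + B)) = 9*((2*B)/((2*B))) = 9*((2*B)*(1/(2*B))) = 9*1 = 9)
-50 + 386*k(3) = -50 + 386*9 = -50 + 3474 = 3424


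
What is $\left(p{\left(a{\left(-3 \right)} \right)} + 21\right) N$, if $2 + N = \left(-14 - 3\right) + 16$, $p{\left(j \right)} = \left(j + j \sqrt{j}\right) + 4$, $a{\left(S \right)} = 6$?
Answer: $-93 - 18 \sqrt{6} \approx -137.09$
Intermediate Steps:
$p{\left(j \right)} = 4 + j + j^{\frac{3}{2}}$ ($p{\left(j \right)} = \left(j + j^{\frac{3}{2}}\right) + 4 = 4 + j + j^{\frac{3}{2}}$)
$N = -3$ ($N = -2 + \left(\left(-14 - 3\right) + 16\right) = -2 + \left(-17 + 16\right) = -2 - 1 = -3$)
$\left(p{\left(a{\left(-3 \right)} \right)} + 21\right) N = \left(\left(4 + 6 + 6^{\frac{3}{2}}\right) + 21\right) \left(-3\right) = \left(\left(4 + 6 + 6 \sqrt{6}\right) + 21\right) \left(-3\right) = \left(\left(10 + 6 \sqrt{6}\right) + 21\right) \left(-3\right) = \left(31 + 6 \sqrt{6}\right) \left(-3\right) = -93 - 18 \sqrt{6}$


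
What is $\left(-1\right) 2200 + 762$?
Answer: $-1438$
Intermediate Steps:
$\left(-1\right) 2200 + 762 = -2200 + 762 = -1438$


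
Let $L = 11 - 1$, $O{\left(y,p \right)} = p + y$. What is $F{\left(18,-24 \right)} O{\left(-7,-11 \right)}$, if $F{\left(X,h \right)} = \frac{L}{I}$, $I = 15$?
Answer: $-12$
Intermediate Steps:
$L = 10$ ($L = 11 - 1 = 10$)
$F{\left(X,h \right)} = \frac{2}{3}$ ($F{\left(X,h \right)} = \frac{10}{15} = 10 \cdot \frac{1}{15} = \frac{2}{3}$)
$F{\left(18,-24 \right)} O{\left(-7,-11 \right)} = \frac{2 \left(-11 - 7\right)}{3} = \frac{2}{3} \left(-18\right) = -12$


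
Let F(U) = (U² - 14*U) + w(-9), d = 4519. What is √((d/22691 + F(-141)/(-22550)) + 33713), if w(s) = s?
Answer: √729461675380447597/4651655 ≈ 183.61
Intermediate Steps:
F(U) = -9 + U² - 14*U (F(U) = (U² - 14*U) - 9 = -9 + U² - 14*U)
√((d/22691 + F(-141)/(-22550)) + 33713) = √((4519/22691 + (-9 + (-141)² - 14*(-141))/(-22550)) + 33713) = √((4519*(1/22691) + (-9 + 19881 + 1974)*(-1/22550)) + 33713) = √((4519/22691 + 21846*(-1/22550)) + 33713) = √((4519/22691 - 993/1025) + 33713) = √(-17900188/23258275 + 33713) = √(784088324887/23258275) = √729461675380447597/4651655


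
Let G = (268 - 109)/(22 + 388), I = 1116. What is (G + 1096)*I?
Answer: 250831602/205 ≈ 1.2236e+6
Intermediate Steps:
G = 159/410 ≈ 0.38780
(G + 1096)*I = (159/410 + 1096)*1116 = (449519/410)*1116 = 250831602/205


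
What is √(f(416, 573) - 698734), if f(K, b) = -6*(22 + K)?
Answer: I*√701362 ≈ 837.47*I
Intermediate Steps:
f(K, b) = -132 - 6*K
√(f(416, 573) - 698734) = √((-132 - 6*416) - 698734) = √((-132 - 2496) - 698734) = √(-2628 - 698734) = √(-701362) = I*√701362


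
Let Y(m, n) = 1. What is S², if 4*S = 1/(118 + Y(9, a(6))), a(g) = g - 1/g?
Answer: 1/226576 ≈ 4.4135e-6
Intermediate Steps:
S = 1/476 (S = 1/(4*(118 + 1)) = (¼)/119 = (¼)*(1/119) = 1/476 ≈ 0.0021008)
S² = (1/476)² = 1/226576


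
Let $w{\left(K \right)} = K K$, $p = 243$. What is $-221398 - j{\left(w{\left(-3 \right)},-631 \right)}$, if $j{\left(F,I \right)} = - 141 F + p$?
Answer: $-220372$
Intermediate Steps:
$w{\left(K \right)} = K^{2}$
$j{\left(F,I \right)} = 243 - 141 F$ ($j{\left(F,I \right)} = - 141 F + 243 = 243 - 141 F$)
$-221398 - j{\left(w{\left(-3 \right)},-631 \right)} = -221398 - \left(243 - 141 \left(-3\right)^{2}\right) = -221398 - \left(243 - 1269\right) = -221398 - -1026 = -221398 + 1026 = -220372$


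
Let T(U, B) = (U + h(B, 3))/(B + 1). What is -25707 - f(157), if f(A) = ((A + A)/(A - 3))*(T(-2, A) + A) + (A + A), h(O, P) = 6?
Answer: -160233328/6083 ≈ -26341.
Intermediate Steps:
T(U, B) = (6 + U)/(1 + B) (T(U, B) = (U + 6)/(B + 1) = (6 + U)/(1 + B))
f(A) = 2*A + 2*A*(A + 4/(1 + A))/(-3 + A) (f(A) = ((A + A)/(A - 3))*((6 - 2)/(1 + A) + A) + (A + A) = ((2*A)/(-3 + A))*(4/(1 + A) + A) + 2*A = (2*A/(-3 + A))*(4/(1 + A) + A) + 2*A = (2*A/(-3 + A))*(A + 4/(1 + A)) + 2*A = 2*A*(A + 4/(1 + A))/(-3 + A) + 2*A = 2*A + 2*A*(A + 4/(1 + A))/(-3 + A))
-25707 - f(157) = -25707 - 2*157*(4 + (1 + 157)*(-3 + 2*157))/((1 + 157)*(-3 + 157)) = -25707 - 2*157*(4 + 158*(-3 + 314))/(158*154) = -25707 - 2*157*(4 + 158*311)/(158*154) = -25707 - 2*157*(4 + 49138)/(158*154) = -25707 - 2*157*49142/(158*154) = -25707 - 1*3857647/6083 = -25707 - 3857647/6083 = -160233328/6083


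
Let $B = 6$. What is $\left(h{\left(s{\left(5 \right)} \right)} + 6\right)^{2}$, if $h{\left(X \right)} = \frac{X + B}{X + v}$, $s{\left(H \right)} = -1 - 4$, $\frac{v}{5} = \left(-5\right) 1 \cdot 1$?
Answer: $\frac{32041}{900} \approx 35.601$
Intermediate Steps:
$v = -25$ ($v = 5 \left(-5\right) 1 \cdot 1 = 5 \left(\left(-5\right) 1\right) = 5 \left(-5\right) = -25$)
$s{\left(H \right)} = -5$
$h{\left(X \right)} = \frac{6 + X}{-25 + X}$ ($h{\left(X \right)} = \frac{X + 6}{X - 25} = \frac{6 + X}{-25 + X}$)
$\left(h{\left(s{\left(5 \right)} \right)} + 6\right)^{2} = \left(\frac{6 - 5}{-25 - 5} + 6\right)^{2} = \left(\frac{1}{-30} \cdot 1 + 6\right)^{2} = \left(\left(- \frac{1}{30}\right) 1 + 6\right)^{2} = \left(- \frac{1}{30} + 6\right)^{2} = \left(\frac{179}{30}\right)^{2} = \frac{32041}{900}$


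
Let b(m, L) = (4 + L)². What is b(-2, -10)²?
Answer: 1296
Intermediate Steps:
b(-2, -10)² = ((4 - 10)²)² = ((-6)²)² = 36² = 1296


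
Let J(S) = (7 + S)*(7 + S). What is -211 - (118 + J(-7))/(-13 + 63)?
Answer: -5334/25 ≈ -213.36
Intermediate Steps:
J(S) = (7 + S)²
-211 - (118 + J(-7))/(-13 + 63) = -211 - (118 + (7 - 7)²)/(-13 + 63) = -211 - (118 + 0²)/50 = -211 - (118 + 0)/50 = -211 - 118/50 = -211 - 1*59/25 = -211 - 59/25 = -5334/25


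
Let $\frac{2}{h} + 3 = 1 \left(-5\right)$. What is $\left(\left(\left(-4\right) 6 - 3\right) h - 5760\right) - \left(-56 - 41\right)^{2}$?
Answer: $- \frac{60649}{4} \approx -15162.0$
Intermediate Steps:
$h = - \frac{1}{4}$ ($h = \frac{2}{-3 + 1 \left(-5\right)} = \frac{2}{-3 - 5} = \frac{2}{-8} = 2 \left(- \frac{1}{8}\right) = - \frac{1}{4} \approx -0.25$)
$\left(\left(\left(-4\right) 6 - 3\right) h - 5760\right) - \left(-56 - 41\right)^{2} = \left(\left(\left(-4\right) 6 - 3\right) \left(- \frac{1}{4}\right) - 5760\right) - \left(-56 - 41\right)^{2} = \left(\left(-24 - 3\right) \left(- \frac{1}{4}\right) - 5760\right) - \left(-97\right)^{2} = \left(\left(-27\right) \left(- \frac{1}{4}\right) - 5760\right) - 9409 = \left(\frac{27}{4} - 5760\right) - 9409 = - \frac{23013}{4} - 9409 = - \frac{60649}{4}$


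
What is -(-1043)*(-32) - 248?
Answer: -33624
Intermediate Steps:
-(-1043)*(-32) - 248 = -149*224 - 248 = -33376 - 248 = -33624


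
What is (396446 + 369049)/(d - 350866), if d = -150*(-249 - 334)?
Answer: -765495/263416 ≈ -2.9060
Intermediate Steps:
d = 87450 (d = -150*(-583) = 87450)
(396446 + 369049)/(d - 350866) = (396446 + 369049)/(87450 - 350866) = 765495/(-263416) = 765495*(-1/263416) = -765495/263416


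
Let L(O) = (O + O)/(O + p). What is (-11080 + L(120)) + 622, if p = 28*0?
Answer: -10456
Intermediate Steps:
p = 0
L(O) = 2 (L(O) = (O + O)/(O + 0) = (2*O)/O = 2)
(-11080 + L(120)) + 622 = (-11080 + 2) + 622 = -11078 + 622 = -10456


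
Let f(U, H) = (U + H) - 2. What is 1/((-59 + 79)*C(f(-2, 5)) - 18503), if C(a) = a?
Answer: -1/18483 ≈ -5.4104e-5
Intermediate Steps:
f(U, H) = -2 + H + U (f(U, H) = (H + U) - 2 = -2 + H + U)
1/((-59 + 79)*C(f(-2, 5)) - 18503) = 1/((-59 + 79)*(-2 + 5 - 2) - 18503) = 1/(20*1 - 18503) = 1/(20 - 18503) = 1/(-18483) = -1/18483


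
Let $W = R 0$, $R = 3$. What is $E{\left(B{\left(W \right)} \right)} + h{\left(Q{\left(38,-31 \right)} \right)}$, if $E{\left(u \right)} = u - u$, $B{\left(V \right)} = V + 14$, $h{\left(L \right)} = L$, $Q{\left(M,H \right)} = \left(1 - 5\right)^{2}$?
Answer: $16$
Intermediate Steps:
$Q{\left(M,H \right)} = 16$ ($Q{\left(M,H \right)} = \left(-4\right)^{2} = 16$)
$W = 0$ ($W = 3 \cdot 0 = 0$)
$B{\left(V \right)} = 14 + V$
$E{\left(u \right)} = 0$
$E{\left(B{\left(W \right)} \right)} + h{\left(Q{\left(38,-31 \right)} \right)} = 0 + 16 = 16$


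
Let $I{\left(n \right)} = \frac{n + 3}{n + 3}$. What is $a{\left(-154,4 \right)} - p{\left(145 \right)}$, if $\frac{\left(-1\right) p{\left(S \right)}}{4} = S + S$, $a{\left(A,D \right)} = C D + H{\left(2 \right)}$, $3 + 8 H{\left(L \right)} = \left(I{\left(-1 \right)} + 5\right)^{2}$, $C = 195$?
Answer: $\frac{15553}{8} \approx 1944.1$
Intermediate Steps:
$I{\left(n \right)} = 1$ ($I{\left(n \right)} = \frac{3 + n}{3 + n} = 1$)
$H{\left(L \right)} = \frac{33}{8}$ ($H{\left(L \right)} = - \frac{3}{8} + \frac{\left(1 + 5\right)^{2}}{8} = - \frac{3}{8} + \frac{6^{2}}{8} = - \frac{3}{8} + \frac{1}{8} \cdot 36 = - \frac{3}{8} + \frac{9}{2} = \frac{33}{8}$)
$a{\left(A,D \right)} = \frac{33}{8} + 195 D$ ($a{\left(A,D \right)} = 195 D + \frac{33}{8} = \frac{33}{8} + 195 D$)
$p{\left(S \right)} = - 8 S$ ($p{\left(S \right)} = - 4 \left(S + S\right) = - 4 \cdot 2 S = - 8 S$)
$a{\left(-154,4 \right)} - p{\left(145 \right)} = \left(\frac{33}{8} + 195 \cdot 4\right) - \left(-8\right) 145 = \left(\frac{33}{8} + 780\right) - -1160 = \frac{6273}{8} + 1160 = \frac{15553}{8}$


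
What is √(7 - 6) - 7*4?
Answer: -27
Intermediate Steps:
√(7 - 6) - 7*4 = √1 - 28 = 1 - 28 = -27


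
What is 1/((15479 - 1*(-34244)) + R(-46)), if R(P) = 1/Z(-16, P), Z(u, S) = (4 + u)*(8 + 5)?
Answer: 156/7756787 ≈ 2.0111e-5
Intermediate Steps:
Z(u, S) = 52 + 13*u (Z(u, S) = (4 + u)*13 = 52 + 13*u)
R(P) = -1/156 (R(P) = 1/(52 + 13*(-16)) = 1/(52 - 208) = 1/(-156) = -1/156)
1/((15479 - 1*(-34244)) + R(-46)) = 1/((15479 - 1*(-34244)) - 1/156) = 1/((15479 + 34244) - 1/156) = 1/(49723 - 1/156) = 1/(7756787/156) = 156/7756787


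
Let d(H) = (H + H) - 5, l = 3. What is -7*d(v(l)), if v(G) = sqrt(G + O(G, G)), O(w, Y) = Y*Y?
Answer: 35 - 28*sqrt(3) ≈ -13.497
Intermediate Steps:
O(w, Y) = Y**2
v(G) = sqrt(G + G**2)
d(H) = -5 + 2*H (d(H) = 2*H - 5 = -5 + 2*H)
-7*d(v(l)) = -7*(-5 + 2*sqrt(3*(1 + 3))) = -7*(-5 + 2*sqrt(3*4)) = -7*(-5 + 2*sqrt(12)) = -7*(-5 + 2*(2*sqrt(3))) = -7*(-5 + 4*sqrt(3)) = 35 - 28*sqrt(3)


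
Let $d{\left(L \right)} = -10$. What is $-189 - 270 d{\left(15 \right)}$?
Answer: $2511$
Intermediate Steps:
$-189 - 270 d{\left(15 \right)} = -189 - -2700 = -189 + 2700 = 2511$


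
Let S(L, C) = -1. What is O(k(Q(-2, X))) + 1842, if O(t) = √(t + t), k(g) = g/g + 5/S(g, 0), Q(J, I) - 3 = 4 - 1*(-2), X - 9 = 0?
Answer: 1842 + 2*I*√2 ≈ 1842.0 + 2.8284*I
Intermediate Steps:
X = 9 (X = 9 + 0 = 9)
Q(J, I) = 9 (Q(J, I) = 3 + (4 - 1*(-2)) = 3 + (4 + 2) = 3 + 6 = 9)
k(g) = -4 (k(g) = g/g + 5/(-1) = 1 + 5*(-1) = 1 - 5 = -4)
O(t) = √2*√t (O(t) = √(2*t) = √2*√t)
O(k(Q(-2, X))) + 1842 = √2*√(-4) + 1842 = √2*(2*I) + 1842 = 2*I*√2 + 1842 = 1842 + 2*I*√2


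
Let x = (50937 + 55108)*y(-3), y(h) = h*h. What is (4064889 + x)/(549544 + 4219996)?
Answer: 2509647/2384770 ≈ 1.0524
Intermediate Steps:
y(h) = h²
x = 954405 (x = (50937 + 55108)*(-3)² = 106045*9 = 954405)
(4064889 + x)/(549544 + 4219996) = (4064889 + 954405)/(549544 + 4219996) = 5019294/4769540 = 5019294*(1/4769540) = 2509647/2384770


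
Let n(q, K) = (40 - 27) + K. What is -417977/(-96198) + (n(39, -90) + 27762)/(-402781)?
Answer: 165689952407/38746726638 ≈ 4.2762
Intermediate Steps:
n(q, K) = 13 + K
-417977/(-96198) + (n(39, -90) + 27762)/(-402781) = -417977/(-96198) + ((13 - 90) + 27762)/(-402781) = -417977*(-1/96198) + (-77 + 27762)*(-1/402781) = 417977/96198 + 27685*(-1/402781) = 417977/96198 - 27685/402781 = 165689952407/38746726638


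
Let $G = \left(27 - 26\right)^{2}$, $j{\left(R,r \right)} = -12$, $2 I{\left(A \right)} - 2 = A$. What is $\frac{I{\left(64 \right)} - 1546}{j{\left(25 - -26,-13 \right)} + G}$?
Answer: $\frac{1513}{11} \approx 137.55$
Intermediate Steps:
$I{\left(A \right)} = 1 + \frac{A}{2}$
$G = 1$ ($G = 1^{2} = 1$)
$\frac{I{\left(64 \right)} - 1546}{j{\left(25 - -26,-13 \right)} + G} = \frac{\left(1 + \frac{1}{2} \cdot 64\right) - 1546}{-12 + 1} = \frac{\left(1 + 32\right) - 1546}{-11} = \left(33 - 1546\right) \left(- \frac{1}{11}\right) = \left(-1513\right) \left(- \frac{1}{11}\right) = \frac{1513}{11}$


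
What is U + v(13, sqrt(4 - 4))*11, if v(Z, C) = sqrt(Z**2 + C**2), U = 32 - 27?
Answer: 148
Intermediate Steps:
U = 5
v(Z, C) = sqrt(C**2 + Z**2)
U + v(13, sqrt(4 - 4))*11 = 5 + sqrt((sqrt(4 - 4))**2 + 13**2)*11 = 5 + sqrt((sqrt(0))**2 + 169)*11 = 5 + sqrt(0**2 + 169)*11 = 5 + sqrt(0 + 169)*11 = 5 + sqrt(169)*11 = 5 + 13*11 = 5 + 143 = 148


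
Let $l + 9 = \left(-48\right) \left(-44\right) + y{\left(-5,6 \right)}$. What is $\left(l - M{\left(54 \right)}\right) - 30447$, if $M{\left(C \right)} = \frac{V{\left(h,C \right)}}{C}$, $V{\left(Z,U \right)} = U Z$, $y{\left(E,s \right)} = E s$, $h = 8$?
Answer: $-28382$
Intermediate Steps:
$M{\left(C \right)} = 8$ ($M{\left(C \right)} = \frac{C 8}{C} = \frac{8 C}{C} = 8$)
$l = 2073$ ($l = -9 - -2082 = -9 + \left(2112 - 30\right) = -9 + 2082 = 2073$)
$\left(l - M{\left(54 \right)}\right) - 30447 = \left(2073 - 8\right) - 30447 = 2065 - 30447 = -28382$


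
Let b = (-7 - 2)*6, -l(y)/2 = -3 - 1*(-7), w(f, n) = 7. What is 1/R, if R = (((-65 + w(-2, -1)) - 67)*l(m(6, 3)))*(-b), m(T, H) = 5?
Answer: 1/54000 ≈ 1.8519e-5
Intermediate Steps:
l(y) = -8 (l(y) = -2*(-3 - 1*(-7)) = -2*(-3 + 7) = -2*4 = -8)
b = -54 (b = -9*6 = -54)
R = 54000 (R = (((-65 + 7) - 67)*(-8))*(-1*(-54)) = ((-58 - 67)*(-8))*54 = -125*(-8)*54 = 1000*54 = 54000)
1/R = 1/54000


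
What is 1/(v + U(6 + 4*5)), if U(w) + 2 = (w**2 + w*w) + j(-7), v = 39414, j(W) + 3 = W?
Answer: 1/40754 ≈ 2.4537e-5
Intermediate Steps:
j(W) = -3 + W
U(w) = -12 + 2*w**2 (U(w) = -2 + ((w**2 + w*w) + (-3 - 7)) = -2 + ((w**2 + w**2) - 10) = -2 + (2*w**2 - 10) = -2 + (-10 + 2*w**2) = -12 + 2*w**2)
1/(v + U(6 + 4*5)) = 1/(39414 + (-12 + 2*(6 + 4*5)**2)) = 1/(39414 + (-12 + 2*(6 + 20)**2)) = 1/(39414 + (-12 + 2*26**2)) = 1/(39414 + (-12 + 2*676)) = 1/(39414 + (-12 + 1352)) = 1/(39414 + 1340) = 1/40754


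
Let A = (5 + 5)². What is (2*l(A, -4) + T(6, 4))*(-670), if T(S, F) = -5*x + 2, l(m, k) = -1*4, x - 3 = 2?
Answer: 20770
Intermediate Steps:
x = 5 (x = 3 + 2 = 5)
A = 100 (A = 10² = 100)
l(m, k) = -4
T(S, F) = -23 (T(S, F) = -5*5 + 2 = -25 + 2 = -23)
(2*l(A, -4) + T(6, 4))*(-670) = (2*(-4) - 23)*(-670) = (-8 - 23)*(-670) = -31*(-670) = 20770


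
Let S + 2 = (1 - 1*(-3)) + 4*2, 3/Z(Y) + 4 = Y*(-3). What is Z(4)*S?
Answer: -15/8 ≈ -1.8750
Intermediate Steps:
Z(Y) = 3/(-4 - 3*Y) (Z(Y) = 3/(-4 + Y*(-3)) = 3/(-4 - 3*Y))
S = 10 (S = -2 + ((1 - 1*(-3)) + 4*2) = -2 + ((1 + 3) + 8) = -2 + (4 + 8) = -2 + 12 = 10)
Z(4)*S = -3/(4 + 3*4)*10 = -3/(4 + 12)*10 = -3/16*10 = -15/8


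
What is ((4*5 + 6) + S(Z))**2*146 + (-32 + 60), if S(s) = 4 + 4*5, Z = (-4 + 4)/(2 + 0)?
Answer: 365028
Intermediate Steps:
Z = 0 (Z = 0/2 = 0*(1/2) = 0)
S(s) = 24 (S(s) = 4 + 20 = 24)
((4*5 + 6) + S(Z))**2*146 + (-32 + 60) = ((4*5 + 6) + 24)**2*146 + (-32 + 60) = ((20 + 6) + 24)**2*146 + 28 = (26 + 24)**2*146 + 28 = 50**2*146 + 28 = 2500*146 + 28 = 365000 + 28 = 365028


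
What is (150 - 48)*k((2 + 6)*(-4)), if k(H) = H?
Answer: -3264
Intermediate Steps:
(150 - 48)*k((2 + 6)*(-4)) = (150 - 48)*((2 + 6)*(-4)) = 102*(8*(-4)) = 102*(-32) = -3264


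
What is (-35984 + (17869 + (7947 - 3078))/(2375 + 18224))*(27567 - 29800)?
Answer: 1655125676974/20599 ≈ 8.0350e+7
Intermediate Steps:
(-35984 + (17869 + (7947 - 3078))/(2375 + 18224))*(27567 - 29800) = (-35984 + (17869 + 4869)/20599)*(-2233) = (-35984 + 22738*(1/20599))*(-2233) = (-35984 + 22738/20599)*(-2233) = -741211678/20599*(-2233) = 1655125676974/20599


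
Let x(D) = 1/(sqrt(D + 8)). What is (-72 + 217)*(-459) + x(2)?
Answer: -66555 + sqrt(10)/10 ≈ -66555.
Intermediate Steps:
x(D) = 1/sqrt(8 + D) (x(D) = 1/(sqrt(8 + D)) = 1/sqrt(8 + D))
(-72 + 217)*(-459) + x(2) = (-72 + 217)*(-459) + 1/sqrt(8 + 2) = 145*(-459) + 1/sqrt(10) = -66555 + sqrt(10)/10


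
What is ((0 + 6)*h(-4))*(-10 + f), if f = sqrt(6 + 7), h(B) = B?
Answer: 240 - 24*sqrt(13) ≈ 153.47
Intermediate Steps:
f = sqrt(13) ≈ 3.6056
((0 + 6)*h(-4))*(-10 + f) = ((0 + 6)*(-4))*(-10 + sqrt(13)) = (6*(-4))*(-10 + sqrt(13)) = -24*(-10 + sqrt(13)) = 240 - 24*sqrt(13)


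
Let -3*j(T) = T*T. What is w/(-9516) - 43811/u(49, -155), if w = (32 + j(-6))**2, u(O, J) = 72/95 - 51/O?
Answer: 53908179555/348127 ≈ 1.5485e+5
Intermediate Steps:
j(T) = -T**2/3 (j(T) = -T*T/3 = -T**2/3)
u(O, J) = 72/95 - 51/O (u(O, J) = 72*(1/95) - 51/O = 72/95 - 51/O)
w = 400 (w = (32 - 1/3*(-6)**2)**2 = (32 - 1/3*36)**2 = (32 - 12)**2 = 20**2 = 400)
w/(-9516) - 43811/u(49, -155) = 400/(-9516) - 43811/(72/95 - 51/49) = 400*(-1/9516) - 43811/(72/95 - 51*1/49) = -100/2379 - 43811/(72/95 - 51/49) = -100/2379 - 43811/(-1317/4655) = -100/2379 - 43811*(-4655/1317) = -100/2379 + 203940205/1317 = 53908179555/348127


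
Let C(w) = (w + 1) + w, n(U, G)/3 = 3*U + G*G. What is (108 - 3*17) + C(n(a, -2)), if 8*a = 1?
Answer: 337/4 ≈ 84.250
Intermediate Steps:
a = 1/8 (a = (1/8)*1 = 1/8 ≈ 0.12500)
n(U, G) = 3*G**2 + 9*U (n(U, G) = 3*(3*U + G*G) = 3*(3*U + G**2) = 3*(G**2 + 3*U) = 3*G**2 + 9*U)
C(w) = 1 + 2*w (C(w) = (1 + w) + w = 1 + 2*w)
(108 - 3*17) + C(n(a, -2)) = (108 - 3*17) + (1 + 2*(3*(-2)**2 + 9*(1/8))) = (108 - 51) + (1 + 2*(3*4 + 9/8)) = 57 + (1 + 2*(12 + 9/8)) = 57 + (1 + 2*(105/8)) = 57 + (1 + 105/4) = 57 + 109/4 = 337/4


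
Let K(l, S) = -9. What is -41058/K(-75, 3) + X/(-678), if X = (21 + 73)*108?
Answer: 513814/113 ≈ 4547.0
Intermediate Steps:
X = 10152 (X = 94*108 = 10152)
-41058/K(-75, 3) + X/(-678) = -41058/(-9) + 10152/(-678) = -41058*(-⅑) + 10152*(-1/678) = 4562 - 1692/113 = 513814/113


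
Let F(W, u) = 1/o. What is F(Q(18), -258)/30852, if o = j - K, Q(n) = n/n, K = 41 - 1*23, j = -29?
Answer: -1/1450044 ≈ -6.8963e-7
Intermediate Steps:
K = 18 (K = 41 - 23 = 18)
Q(n) = 1
o = -47 (o = -29 - 1*18 = -29 - 18 = -47)
F(W, u) = -1/47 (F(W, u) = 1/(-47) = -1/47)
F(Q(18), -258)/30852 = -1/47/30852 = -1/47*1/30852 = -1/1450044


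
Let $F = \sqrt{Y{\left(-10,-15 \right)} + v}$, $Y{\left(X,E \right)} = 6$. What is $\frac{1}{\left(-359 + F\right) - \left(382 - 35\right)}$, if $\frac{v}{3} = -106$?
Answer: $- \frac{353}{249374} - \frac{i \sqrt{78}}{249374} \approx -0.0014155 - 3.5416 \cdot 10^{-5} i$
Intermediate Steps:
$v = -318$ ($v = 3 \left(-106\right) = -318$)
$F = 2 i \sqrt{78}$ ($F = \sqrt{6 - 318} = \sqrt{-312} = 2 i \sqrt{78} \approx 17.664 i$)
$\frac{1}{\left(-359 + F\right) - \left(382 - 35\right)} = \frac{1}{\left(-359 + 2 i \sqrt{78}\right) - \left(382 - 35\right)} = \frac{1}{\left(-359 + 2 i \sqrt{78}\right) - 347} = \frac{1}{-706 + 2 i \sqrt{78}}$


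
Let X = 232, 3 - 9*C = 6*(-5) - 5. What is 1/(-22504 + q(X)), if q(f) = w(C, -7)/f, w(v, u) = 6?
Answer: -116/2610461 ≈ -4.4437e-5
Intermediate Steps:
C = 38/9 (C = 1/3 - (6*(-5) - 5)/9 = 1/3 - (-30 - 5)/9 = 1/3 - 1/9*(-35) = 1/3 + 35/9 = 38/9 ≈ 4.2222)
q(f) = 6/f
1/(-22504 + q(X)) = 1/(-22504 + 6/232) = 1/(-22504 + 6*(1/232)) = 1/(-22504 + 3/116) = 1/(-2610461/116) = -116/2610461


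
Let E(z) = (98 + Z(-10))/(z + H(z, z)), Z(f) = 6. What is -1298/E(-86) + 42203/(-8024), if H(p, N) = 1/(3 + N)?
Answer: 9248684229/8657896 ≈ 1068.2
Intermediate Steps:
E(z) = 104/(z + 1/(3 + z)) (E(z) = (98 + 6)/(z + 1/(3 + z)) = 104/(z + 1/(3 + z)))
-1298/E(-86) + 42203/(-8024) = -1298*(1 - 86*(3 - 86))/(104*(3 - 86)) + 42203/(-8024) = -1298/(104*(-83)/(1 - 86*(-83))) + 42203*(-1/8024) = -1298/(104*(-83)/(1 + 7138)) - 42203/8024 = -1298/(104*(-83)/7139) - 42203/8024 = -1298/(104*(1/7139)*(-83)) - 42203/8024 = -1298/(-8632/7139) - 42203/8024 = -1298*(-7139/8632) - 42203/8024 = 4633211/4316 - 42203/8024 = 9248684229/8657896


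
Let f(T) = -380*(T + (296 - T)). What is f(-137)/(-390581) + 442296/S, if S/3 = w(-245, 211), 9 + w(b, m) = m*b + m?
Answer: -51792205352/20112187433 ≈ -2.5752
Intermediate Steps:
w(b, m) = -9 + m + b*m (w(b, m) = -9 + (m*b + m) = -9 + (b*m + m) = -9 + (m + b*m) = -9 + m + b*m)
S = -154479 (S = 3*(-9 + 211 - 245*211) = 3*(-9 + 211 - 51695) = 3*(-51493) = -154479)
f(T) = -112480 (f(T) = -380*296 = -112480)
f(-137)/(-390581) + 442296/S = -112480/(-390581) + 442296/(-154479) = -112480*(-1/390581) + 442296*(-1/154479) = 112480/390581 - 147432/51493 = -51792205352/20112187433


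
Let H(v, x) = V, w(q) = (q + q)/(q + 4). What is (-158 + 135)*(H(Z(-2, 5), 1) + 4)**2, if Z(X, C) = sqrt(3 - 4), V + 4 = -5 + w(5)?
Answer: -28175/81 ≈ -347.84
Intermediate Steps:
w(q) = 2*q/(4 + q) (w(q) = (2*q)/(4 + q) = 2*q/(4 + q))
V = -71/9 (V = -4 + (-5 + 2*5/(4 + 5)) = -4 + (-5 + 2*5/9) = -4 + (-5 + 2*5*(1/9)) = -4 + (-5 + 10/9) = -4 - 35/9 = -71/9 ≈ -7.8889)
Z(X, C) = I (Z(X, C) = sqrt(-1) = I)
H(v, x) = -71/9
(-158 + 135)*(H(Z(-2, 5), 1) + 4)**2 = (-158 + 135)*(-71/9 + 4)**2 = -23*(-35/9)**2 = -23*1225/81 = -28175/81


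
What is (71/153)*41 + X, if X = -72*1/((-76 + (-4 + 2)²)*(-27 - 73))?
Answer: 290947/15300 ≈ 19.016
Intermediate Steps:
X = -1/100 (X = -72*(-1/(100*(-76 + (-2)²))) = -72*(-1/(100*(-76 + 4))) = -72/((-100*(-72))) = -72/7200 = -72*1/7200 = -1/100 ≈ -0.010000)
(71/153)*41 + X = (71/153)*41 - 1/100 = 2911/153 - 1/100 = 290947/15300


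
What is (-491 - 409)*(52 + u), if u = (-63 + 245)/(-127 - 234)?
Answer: -16731000/361 ≈ -46346.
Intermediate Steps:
u = -182/361 (u = 182/(-361) = 182*(-1/361) = -182/361 ≈ -0.50416)
(-491 - 409)*(52 + u) = (-491 - 409)*(52 - 182/361) = -900*18590/361 = -16731000/361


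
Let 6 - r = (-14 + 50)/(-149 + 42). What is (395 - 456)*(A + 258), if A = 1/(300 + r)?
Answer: -515866691/32778 ≈ -15738.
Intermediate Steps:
r = 678/107 (r = 6 - (-14 + 50)/(-149 + 42) = 6 - 36/(-107) = 6 - 36*(-1)/107 = 6 - 1*(-36/107) = 6 + 36/107 = 678/107 ≈ 6.3364)
A = 107/32778 (A = 1/(300 + 678/107) = 1/(32778/107) = 107/32778 ≈ 0.0032644)
(395 - 456)*(A + 258) = (395 - 456)*(107/32778 + 258) = -61*8456831/32778 = -515866691/32778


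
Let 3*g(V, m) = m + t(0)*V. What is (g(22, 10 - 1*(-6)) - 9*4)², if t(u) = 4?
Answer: 16/9 ≈ 1.7778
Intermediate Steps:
g(V, m) = m/3 + 4*V/3 (g(V, m) = (m + 4*V)/3 = m/3 + 4*V/3)
(g(22, 10 - 1*(-6)) - 9*4)² = (((10 - 1*(-6))/3 + (4/3)*22) - 9*4)² = (((10 + 6)/3 + 88/3) - 36)² = (((⅓)*16 + 88/3) - 36)² = ((16/3 + 88/3) - 36)² = (104/3 - 36)² = (-4/3)² = 16/9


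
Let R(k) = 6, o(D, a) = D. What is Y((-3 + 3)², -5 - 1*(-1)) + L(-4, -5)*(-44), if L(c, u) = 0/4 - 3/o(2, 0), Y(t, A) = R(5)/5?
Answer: 336/5 ≈ 67.200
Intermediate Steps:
Y(t, A) = 6/5
L(c, u) = -3/2 (L(c, u) = 0/4 - 3/2 = 0*(¼) - 3*½ = 0 - 3/2 = -3/2)
Y((-3 + 3)², -5 - 1*(-1)) + L(-4, -5)*(-44) = 6/5 - 3/2*(-44) = 6/5 + 66 = 336/5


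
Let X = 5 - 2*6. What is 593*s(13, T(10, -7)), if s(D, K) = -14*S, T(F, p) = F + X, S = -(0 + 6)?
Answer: 49812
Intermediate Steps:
S = -6 (S = -1*6 = -6)
X = -7 (X = 5 - 12 = -7)
T(F, p) = -7 + F (T(F, p) = F - 7 = -7 + F)
s(D, K) = 84 (s(D, K) = -14*(-6) = 84)
593*s(13, T(10, -7)) = 593*84 = 49812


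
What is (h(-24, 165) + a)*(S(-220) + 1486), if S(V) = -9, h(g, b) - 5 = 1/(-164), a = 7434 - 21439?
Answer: -3391193477/164 ≈ -2.0678e+7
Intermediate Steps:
a = -14005
h(g, b) = 819/164 (h(g, b) = 5 + 1/(-164) = 5 - 1/164 = 819/164)
(h(-24, 165) + a)*(S(-220) + 1486) = (819/164 - 14005)*(-9 + 1486) = -2296001/164*1477 = -3391193477/164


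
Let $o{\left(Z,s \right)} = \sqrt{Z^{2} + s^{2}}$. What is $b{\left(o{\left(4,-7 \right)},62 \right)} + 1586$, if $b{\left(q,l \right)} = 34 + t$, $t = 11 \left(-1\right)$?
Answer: $1609$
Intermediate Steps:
$t = -11$
$b{\left(q,l \right)} = 23$ ($b{\left(q,l \right)} = 34 - 11 = 23$)
$b{\left(o{\left(4,-7 \right)},62 \right)} + 1586 = 23 + 1586 = 1609$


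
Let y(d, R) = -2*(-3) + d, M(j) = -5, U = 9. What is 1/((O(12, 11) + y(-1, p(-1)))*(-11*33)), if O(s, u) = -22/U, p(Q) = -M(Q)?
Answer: -3/2783 ≈ -0.0010780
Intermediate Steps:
p(Q) = 5 (p(Q) = -1*(-5) = 5)
y(d, R) = 6 + d
O(s, u) = -22/9
1/((O(12, 11) + y(-1, p(-1)))*(-11*33)) = 1/((-22/9 + (6 - 1))*(-11*33)) = 1/((-22/9 + 5)*(-363)) = 1/((23/9)*(-363)) = 1/(-2783/3) = -3/2783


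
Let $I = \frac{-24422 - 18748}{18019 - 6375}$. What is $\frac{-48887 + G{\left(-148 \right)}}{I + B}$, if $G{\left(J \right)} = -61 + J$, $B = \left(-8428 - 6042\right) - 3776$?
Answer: $\frac{285836912}{106249797} \approx 2.6902$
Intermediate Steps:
$I = - \frac{21585}{5822}$ ($I = - \frac{43170}{11644} = \left(-43170\right) \frac{1}{11644} = - \frac{21585}{5822} \approx -3.7075$)
$B = -18246$ ($B = -14470 - 3776 = -18246$)
$\frac{-48887 + G{\left(-148 \right)}}{I + B} = \frac{-48887 - 209}{- \frac{21585}{5822} - 18246} = \frac{-48887 - 209}{- \frac{106249797}{5822}} = \left(-49096\right) \left(- \frac{5822}{106249797}\right) = \frac{285836912}{106249797}$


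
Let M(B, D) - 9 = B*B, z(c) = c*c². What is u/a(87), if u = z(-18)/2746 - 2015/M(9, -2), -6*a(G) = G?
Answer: 605807/358353 ≈ 1.6905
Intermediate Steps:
z(c) = c³
a(G) = -G/6
M(B, D) = 9 + B² (M(B, D) = 9 + B*B = 9 + B²)
u = -605807/24714 (u = (-18)³/2746 - 2015/(9 + 9²) = -5832*1/2746 - 2015/(9 + 81) = -2916/1373 - 2015/90 = -2916/1373 - 2015*1/90 = -2916/1373 - 403/18 = -605807/24714 ≈ -24.513)
u/a(87) = -605807/(24714*((-⅙*87))) = -605807/(24714*(-29/2)) = -605807/24714*(-2/29) = 605807/358353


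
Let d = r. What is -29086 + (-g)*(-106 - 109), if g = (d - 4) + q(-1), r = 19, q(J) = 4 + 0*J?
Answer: -25001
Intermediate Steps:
q(J) = 4 (q(J) = 4 + 0 = 4)
d = 19
g = 19 (g = (19 - 4) + 4 = 15 + 4 = 19)
-29086 + (-g)*(-106 - 109) = -29086 + (-1*19)*(-106 - 109) = -29086 - 19*(-215) = -29086 + 4085 = -25001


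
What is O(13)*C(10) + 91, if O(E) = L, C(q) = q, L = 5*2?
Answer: 191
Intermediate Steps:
L = 10
O(E) = 10
O(13)*C(10) + 91 = 10*10 + 91 = 100 + 91 = 191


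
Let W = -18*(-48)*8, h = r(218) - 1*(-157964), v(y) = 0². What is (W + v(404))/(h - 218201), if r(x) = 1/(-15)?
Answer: -25920/225889 ≈ -0.11475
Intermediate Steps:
v(y) = 0
r(x) = -1/15
h = 2369459/15 (h = -1/15 - 1*(-157964) = -1/15 + 157964 = 2369459/15 ≈ 1.5796e+5)
W = 6912 (W = 864*8 = 6912)
(W + v(404))/(h - 218201) = (6912 + 0)/(2369459/15 - 218201) = 6912/(-903556/15) = 6912*(-15/903556) = -25920/225889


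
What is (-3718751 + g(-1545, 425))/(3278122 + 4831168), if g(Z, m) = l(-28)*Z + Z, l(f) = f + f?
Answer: -1816888/4054645 ≈ -0.44810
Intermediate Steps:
l(f) = 2*f
g(Z, m) = -55*Z (g(Z, m) = (2*(-28))*Z + Z = -56*Z + Z = -55*Z)
(-3718751 + g(-1545, 425))/(3278122 + 4831168) = (-3718751 - 55*(-1545))/(3278122 + 4831168) = (-3718751 + 84975)/8109290 = -3633776*1/8109290 = -1816888/4054645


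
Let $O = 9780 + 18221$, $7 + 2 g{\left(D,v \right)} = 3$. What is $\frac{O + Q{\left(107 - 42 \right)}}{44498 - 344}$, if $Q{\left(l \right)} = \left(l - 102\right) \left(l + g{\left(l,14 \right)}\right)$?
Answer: $\frac{12835}{22077} \approx 0.58137$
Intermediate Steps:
$g{\left(D,v \right)} = -2$ ($g{\left(D,v \right)} = - \frac{7}{2} + \frac{1}{2} \cdot 3 = - \frac{7}{2} + \frac{3}{2} = -2$)
$O = 28001$
$Q{\left(l \right)} = \left(-102 + l\right) \left(-2 + l\right)$ ($Q{\left(l \right)} = \left(l - 102\right) \left(l - 2\right) = \left(-102 + l\right) \left(-2 + l\right)$)
$\frac{O + Q{\left(107 - 42 \right)}}{44498 - 344} = \frac{28001 + \left(204 + \left(107 - 42\right)^{2} - 104 \left(107 - 42\right)\right)}{44498 - 344} = \frac{28001 + \left(204 + 65^{2} - 6760\right)}{44154} = \left(28001 + \left(204 + 4225 - 6760\right)\right) \frac{1}{44154} = \left(28001 - 2331\right) \frac{1}{44154} = 25670 \cdot \frac{1}{44154} = \frac{12835}{22077}$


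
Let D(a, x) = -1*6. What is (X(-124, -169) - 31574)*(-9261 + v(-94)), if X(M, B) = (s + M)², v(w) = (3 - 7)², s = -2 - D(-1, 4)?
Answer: 158773630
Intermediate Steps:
D(a, x) = -6
s = 4 (s = -2 - 1*(-6) = -2 + 6 = 4)
v(w) = 16 (v(w) = (-4)² = 16)
X(M, B) = (4 + M)²
(X(-124, -169) - 31574)*(-9261 + v(-94)) = ((4 - 124)² - 31574)*(-9261 + 16) = ((-120)² - 31574)*(-9245) = (14400 - 31574)*(-9245) = -17174*(-9245) = 158773630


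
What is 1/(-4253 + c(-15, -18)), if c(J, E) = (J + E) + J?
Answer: -1/4301 ≈ -0.00023250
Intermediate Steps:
c(J, E) = E + 2*J (c(J, E) = (E + J) + J = E + 2*J)
1/(-4253 + c(-15, -18)) = 1/(-4253 + (-18 + 2*(-15))) = 1/(-4253 + (-18 - 30)) = 1/(-4253 - 48) = 1/(-4301) = -1/4301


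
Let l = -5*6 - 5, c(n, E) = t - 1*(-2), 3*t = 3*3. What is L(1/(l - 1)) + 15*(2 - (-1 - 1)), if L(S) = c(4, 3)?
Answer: 65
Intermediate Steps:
t = 3 (t = (3*3)/3 = (1/3)*9 = 3)
c(n, E) = 5 (c(n, E) = 3 - 1*(-2) = 3 + 2 = 5)
l = -35 (l = -30 - 5 = -35)
L(S) = 5
L(1/(l - 1)) + 15*(2 - (-1 - 1)) = 5 + 15*(2 - (-1 - 1)) = 5 + 15*(2 - 1*(-2)) = 5 + 15*(2 + 2) = 5 + 15*4 = 5 + 60 = 65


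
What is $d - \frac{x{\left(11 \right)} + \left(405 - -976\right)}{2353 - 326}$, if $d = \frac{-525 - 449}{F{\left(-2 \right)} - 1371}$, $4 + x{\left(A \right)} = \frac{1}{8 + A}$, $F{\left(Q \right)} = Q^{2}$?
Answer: $\frac{1745474}{52647271} \approx 0.033154$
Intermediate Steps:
$x{\left(A \right)} = -4 + \frac{1}{8 + A}$
$d = \frac{974}{1367}$ ($d = \frac{-525 - 449}{\left(-2\right)^{2} - 1371} = - \frac{974}{4 - 1371} = - \frac{974}{-1367} = \left(-974\right) \left(- \frac{1}{1367}\right) = \frac{974}{1367} \approx 0.71251$)
$d - \frac{x{\left(11 \right)} + \left(405 - -976\right)}{2353 - 326} = \frac{974}{1367} - \frac{\frac{-31 - 44}{8 + 11} + \left(405 - -976\right)}{2353 - 326} = \frac{974}{1367} - \frac{\frac{-31 - 44}{19} + \left(405 + 976\right)}{2027} = \frac{974}{1367} - \left(\frac{1}{19} \left(-75\right) + 1381\right) \frac{1}{2027} = \frac{974}{1367} - \left(- \frac{75}{19} + 1381\right) \frac{1}{2027} = \frac{974}{1367} - \frac{26164}{19} \cdot \frac{1}{2027} = \frac{974}{1367} - \frac{26164}{38513} = \frac{1745474}{52647271}$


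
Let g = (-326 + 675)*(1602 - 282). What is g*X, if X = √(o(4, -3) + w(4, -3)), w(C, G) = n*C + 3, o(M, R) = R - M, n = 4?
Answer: 921360*√3 ≈ 1.5958e+6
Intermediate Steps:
w(C, G) = 3 + 4*C (w(C, G) = 4*C + 3 = 3 + 4*C)
g = 460680 (g = 349*1320 = 460680)
X = 2*√3 (X = √((-3 - 1*4) + (3 + 4*4)) = √((-3 - 4) + (3 + 16)) = √(-7 + 19) = √12 = 2*√3 ≈ 3.4641)
g*X = 460680*(2*√3) = 921360*√3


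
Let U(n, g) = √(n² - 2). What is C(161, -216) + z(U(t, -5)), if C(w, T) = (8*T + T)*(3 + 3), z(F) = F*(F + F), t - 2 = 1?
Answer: -11650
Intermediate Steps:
t = 3 (t = 2 + 1 = 3)
U(n, g) = √(-2 + n²)
z(F) = 2*F² (z(F) = F*(2*F) = 2*F²)
C(w, T) = 54*T (C(w, T) = (9*T)*6 = 54*T)
C(161, -216) + z(U(t, -5)) = 54*(-216) + 2*(√(-2 + 3²))² = -11664 + 2*(√(-2 + 9))² = -11664 + 2*(√7)² = -11664 + 2*7 = -11664 + 14 = -11650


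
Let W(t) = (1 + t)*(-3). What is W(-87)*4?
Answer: 1032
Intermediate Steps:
W(t) = -3 - 3*t
W(-87)*4 = (-3 - 3*(-87))*4 = (-3 + 261)*4 = 258*4 = 1032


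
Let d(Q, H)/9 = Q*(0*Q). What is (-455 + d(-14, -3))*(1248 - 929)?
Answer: -145145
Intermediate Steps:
d(Q, H) = 0 (d(Q, H) = 9*(Q*(0*Q)) = 9*(Q*0) = 9*0 = 0)
(-455 + d(-14, -3))*(1248 - 929) = (-455 + 0)*(1248 - 929) = -455*319 = -145145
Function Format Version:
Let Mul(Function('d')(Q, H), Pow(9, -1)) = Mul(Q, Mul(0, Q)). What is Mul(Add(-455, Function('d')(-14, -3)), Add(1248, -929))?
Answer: -145145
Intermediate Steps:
Function('d')(Q, H) = 0 (Function('d')(Q, H) = Mul(9, Mul(Q, Mul(0, Q))) = Mul(9, Mul(Q, 0)) = Mul(9, 0) = 0)
Mul(Add(-455, Function('d')(-14, -3)), Add(1248, -929)) = Mul(Add(-455, 0), Add(1248, -929)) = Mul(-455, 319) = -145145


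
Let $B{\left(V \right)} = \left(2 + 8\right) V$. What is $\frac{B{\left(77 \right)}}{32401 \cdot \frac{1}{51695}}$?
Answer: $\frac{39805150}{32401} \approx 1228.5$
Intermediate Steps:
$B{\left(V \right)} = 10 V$
$\frac{B{\left(77 \right)}}{32401 \cdot \frac{1}{51695}} = \frac{10 \cdot 77}{32401 \cdot \frac{1}{51695}} = \frac{770}{32401 \cdot \frac{1}{51695}} = \frac{770}{\frac{32401}{51695}} = 770 \cdot \frac{51695}{32401} = \frac{39805150}{32401}$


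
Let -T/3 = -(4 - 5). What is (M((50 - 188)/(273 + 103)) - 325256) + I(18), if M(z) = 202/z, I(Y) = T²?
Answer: -22480019/69 ≈ -3.2580e+5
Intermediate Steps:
T = -3 (T = -(-3)*(4 - 5) = -(-3)*(-1) = -3*1 = -3)
I(Y) = 9 (I(Y) = (-3)² = 9)
(M((50 - 188)/(273 + 103)) - 325256) + I(18) = (202/(((50 - 188)/(273 + 103))) - 325256) + 9 = (202/((-138/376)) - 325256) + 9 = (202/((-138*1/376)) - 325256) + 9 = (202/(-69/188) - 325256) + 9 = (202*(-188/69) - 325256) + 9 = (-37976/69 - 325256) + 9 = -22480640/69 + 9 = -22480019/69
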